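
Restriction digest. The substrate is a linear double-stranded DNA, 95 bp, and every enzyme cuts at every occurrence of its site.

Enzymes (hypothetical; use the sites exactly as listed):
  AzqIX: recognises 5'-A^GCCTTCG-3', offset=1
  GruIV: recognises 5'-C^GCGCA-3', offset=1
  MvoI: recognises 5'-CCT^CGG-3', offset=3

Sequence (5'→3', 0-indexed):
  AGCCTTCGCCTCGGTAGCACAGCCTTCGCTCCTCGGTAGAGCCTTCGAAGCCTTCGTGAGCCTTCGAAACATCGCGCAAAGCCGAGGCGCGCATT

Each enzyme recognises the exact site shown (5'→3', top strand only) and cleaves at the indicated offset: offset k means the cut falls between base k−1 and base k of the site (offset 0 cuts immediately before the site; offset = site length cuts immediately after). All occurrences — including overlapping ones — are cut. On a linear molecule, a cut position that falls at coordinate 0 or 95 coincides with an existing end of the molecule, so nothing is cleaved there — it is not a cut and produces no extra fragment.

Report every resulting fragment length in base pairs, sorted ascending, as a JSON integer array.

Per-enzyme occurrences:
  AzqIX AGCCTTCG/1: at [0, 20, 39, 48, 58] ⇒ [1, 21, 40, 49, 59]
  GruIV CGCGCA/1: at [72, 87] ⇒ [73, 88]
  MvoI CCTCGG/3: at [8, 30] ⇒ [11, 33]

Pooled cuts: [1, 11, 21, 33, 40, 49, 59, 73, 88]

Fragment lengths:
  [0,1): 1 bp
  [1,11): 10 bp
  [11,21): 10 bp
  [21,33): 12 bp
  [33,40): 7 bp
  [40,49): 9 bp
  [49,59): 10 bp
  [59,73): 14 bp
  [73,88): 15 bp
  [88,95): 7 bp

[1,7,7,9,10,10,10,12,14,15]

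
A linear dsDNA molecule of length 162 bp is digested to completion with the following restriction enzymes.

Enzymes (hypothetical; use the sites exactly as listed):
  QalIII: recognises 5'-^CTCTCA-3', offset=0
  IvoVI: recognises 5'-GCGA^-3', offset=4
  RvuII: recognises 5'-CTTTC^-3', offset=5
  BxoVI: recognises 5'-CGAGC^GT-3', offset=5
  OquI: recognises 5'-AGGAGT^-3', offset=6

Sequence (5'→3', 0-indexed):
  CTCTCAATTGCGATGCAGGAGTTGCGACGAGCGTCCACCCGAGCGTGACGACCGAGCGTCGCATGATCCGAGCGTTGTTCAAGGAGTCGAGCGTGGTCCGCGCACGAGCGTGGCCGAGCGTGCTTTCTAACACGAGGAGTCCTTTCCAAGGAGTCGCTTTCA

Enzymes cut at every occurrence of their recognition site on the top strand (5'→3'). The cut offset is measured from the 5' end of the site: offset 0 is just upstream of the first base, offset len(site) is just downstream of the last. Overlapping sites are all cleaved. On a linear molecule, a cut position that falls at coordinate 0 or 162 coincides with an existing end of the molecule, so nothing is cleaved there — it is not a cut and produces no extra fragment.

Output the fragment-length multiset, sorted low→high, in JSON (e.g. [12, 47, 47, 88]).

[1,5,5,5,6,7,8,8,9,10,12,13,13,13,14,16,17]

Per-enzyme occurrences:
  QalIII CTCTCA/0: at [0] ⇒ [] (position 0 is a terminus of the linear molecule — no cut)
  IvoVI GCGA/4: at [9, 23] ⇒ [13, 27]
  RvuII CTTTC/5: at [122, 141, 156] ⇒ [127, 146, 161]
  BxoVI CGAGCGT/5: at [27, 39, 52, 68, 87, 104, 114] ⇒ [32, 44, 57, 73, 92, 109, 119]
  OquI AGGAGT/6: at [16, 81, 134, 148] ⇒ [22, 87, 140, 154]

All cut coordinates (distinct, sorted): [13, 22, 27, 32, 44, 57, 73, 87, 92, 109, 119, 127, 140, 146, 154, 161]

Fragment lengths:
  [0,13): 13 bp
  [13,22): 9 bp
  [22,27): 5 bp
  [27,32): 5 bp
  [32,44): 12 bp
  [44,57): 13 bp
  [57,73): 16 bp
  [73,87): 14 bp
  [87,92): 5 bp
  [92,109): 17 bp
  [109,119): 10 bp
  [119,127): 8 bp
  [127,140): 13 bp
  [140,146): 6 bp
  [146,154): 8 bp
  [154,161): 7 bp
  [161,162): 1 bp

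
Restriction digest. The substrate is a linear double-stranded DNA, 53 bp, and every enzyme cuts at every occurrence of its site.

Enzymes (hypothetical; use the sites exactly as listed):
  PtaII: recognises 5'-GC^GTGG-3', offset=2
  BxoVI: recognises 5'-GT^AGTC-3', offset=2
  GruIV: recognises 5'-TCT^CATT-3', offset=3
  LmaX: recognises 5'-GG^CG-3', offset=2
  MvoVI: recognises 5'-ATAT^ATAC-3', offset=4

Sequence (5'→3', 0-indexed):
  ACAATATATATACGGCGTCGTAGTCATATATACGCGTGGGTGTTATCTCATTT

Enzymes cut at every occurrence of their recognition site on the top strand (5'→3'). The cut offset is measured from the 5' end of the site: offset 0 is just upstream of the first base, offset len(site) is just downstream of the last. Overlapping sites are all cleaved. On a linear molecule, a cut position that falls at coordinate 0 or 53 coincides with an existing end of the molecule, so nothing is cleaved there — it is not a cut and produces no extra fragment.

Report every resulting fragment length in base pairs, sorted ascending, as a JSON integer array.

[5,6,6,6,8,9,13]

Scan for sites:
  PtaII (GCGTGG, off=2): starts [33] → cuts [35]
  BxoVI (GTAGTC, off=2): starts [19] → cuts [21]
  GruIV (TCTCATT, off=3): starts [45] → cuts [48]
  LmaX (GGCG, off=2): starts [13] → cuts [15]
  MvoVI (ATATATAC, off=4): starts [5, 25] → cuts [9, 29]

Pooled cuts: [9, 15, 21, 29, 35, 48]

Fragments:
  [0,9): 9 bp
  [9,15): 6 bp
  [15,21): 6 bp
  [21,29): 8 bp
  [29,35): 6 bp
  [35,48): 13 bp
  [48,53): 5 bp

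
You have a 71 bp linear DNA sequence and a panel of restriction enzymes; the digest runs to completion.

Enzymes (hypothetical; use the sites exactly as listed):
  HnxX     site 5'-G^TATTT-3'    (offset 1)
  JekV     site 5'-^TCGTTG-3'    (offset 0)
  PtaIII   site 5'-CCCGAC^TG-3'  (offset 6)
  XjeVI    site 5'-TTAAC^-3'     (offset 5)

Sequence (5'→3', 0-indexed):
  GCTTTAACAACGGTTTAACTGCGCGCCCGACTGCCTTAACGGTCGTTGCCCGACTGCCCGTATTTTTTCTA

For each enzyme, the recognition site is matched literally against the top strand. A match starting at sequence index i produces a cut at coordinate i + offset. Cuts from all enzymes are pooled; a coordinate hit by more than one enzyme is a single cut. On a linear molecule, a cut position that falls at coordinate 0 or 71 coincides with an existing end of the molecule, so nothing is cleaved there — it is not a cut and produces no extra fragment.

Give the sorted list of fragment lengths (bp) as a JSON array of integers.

[2,6,8,9,11,11,12,12]

Scan for sites:
  HnxX GTATTT/1: at [59] ⇒ [60]
  JekV TCGTTG/0: at [42] ⇒ [42]
  PtaIII CCCGACTG/6: at [25, 48] ⇒ [31, 54]
  XjeVI TTAAC/5: at [3, 14, 35] ⇒ [8, 19, 40]

Pooled cuts: [8, 19, 31, 40, 42, 54, 60]

Fragment lengths:
  [0,8): 8 bp
  [8,19): 11 bp
  [19,31): 12 bp
  [31,40): 9 bp
  [40,42): 2 bp
  [42,54): 12 bp
  [54,60): 6 bp
  [60,71): 11 bp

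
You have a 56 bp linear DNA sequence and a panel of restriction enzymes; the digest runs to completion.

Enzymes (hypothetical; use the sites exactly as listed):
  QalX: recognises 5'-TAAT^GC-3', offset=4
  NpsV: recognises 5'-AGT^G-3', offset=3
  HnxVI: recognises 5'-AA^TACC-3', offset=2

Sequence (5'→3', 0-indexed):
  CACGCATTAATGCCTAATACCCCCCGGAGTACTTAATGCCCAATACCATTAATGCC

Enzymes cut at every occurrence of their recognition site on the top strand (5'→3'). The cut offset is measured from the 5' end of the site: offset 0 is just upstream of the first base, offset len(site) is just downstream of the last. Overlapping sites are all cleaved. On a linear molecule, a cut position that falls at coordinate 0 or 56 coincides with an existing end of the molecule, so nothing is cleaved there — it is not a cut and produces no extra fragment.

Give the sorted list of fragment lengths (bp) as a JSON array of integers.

Per-enzyme occurrences:
  QalX TAATGC/4: at [7, 33, 49] ⇒ [11, 37, 53]
  NpsV (AGTG, off=3): no sites
  HnxVI AATACC/2: at [15, 41] ⇒ [17, 43]

Pooled cuts: [11, 17, 37, 43, 53]

Fragments:
  [0,11): 11 bp
  [11,17): 6 bp
  [17,37): 20 bp
  [37,43): 6 bp
  [43,53): 10 bp
  [53,56): 3 bp

[3,6,6,10,11,20]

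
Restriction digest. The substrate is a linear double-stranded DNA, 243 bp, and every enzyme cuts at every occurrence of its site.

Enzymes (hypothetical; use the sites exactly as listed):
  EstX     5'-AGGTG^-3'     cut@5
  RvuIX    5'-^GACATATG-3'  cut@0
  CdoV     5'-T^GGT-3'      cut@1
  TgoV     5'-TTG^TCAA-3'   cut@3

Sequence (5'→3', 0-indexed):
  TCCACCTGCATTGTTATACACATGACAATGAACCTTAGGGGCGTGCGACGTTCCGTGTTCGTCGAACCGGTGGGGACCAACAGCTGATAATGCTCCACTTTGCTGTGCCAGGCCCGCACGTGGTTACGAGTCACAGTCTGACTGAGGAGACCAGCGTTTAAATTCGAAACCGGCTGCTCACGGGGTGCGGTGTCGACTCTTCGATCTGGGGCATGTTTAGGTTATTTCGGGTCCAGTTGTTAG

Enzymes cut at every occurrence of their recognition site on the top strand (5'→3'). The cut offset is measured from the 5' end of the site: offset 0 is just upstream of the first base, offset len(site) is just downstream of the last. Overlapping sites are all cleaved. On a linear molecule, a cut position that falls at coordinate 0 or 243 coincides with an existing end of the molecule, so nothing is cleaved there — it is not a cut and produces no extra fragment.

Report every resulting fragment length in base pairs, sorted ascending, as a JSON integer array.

Scan for sites:
  EstX (AGGTG, off=5): no sites
  RvuIX (GACATATG, off=0): no sites
  CdoV TGGT/1: at [120] ⇒ [121]
  TgoV (TTGTCAA, off=3): no sites

Pooled cuts: [121]

Fragments:
  [0,121): 121 bp
  [121,243): 122 bp

[121,122]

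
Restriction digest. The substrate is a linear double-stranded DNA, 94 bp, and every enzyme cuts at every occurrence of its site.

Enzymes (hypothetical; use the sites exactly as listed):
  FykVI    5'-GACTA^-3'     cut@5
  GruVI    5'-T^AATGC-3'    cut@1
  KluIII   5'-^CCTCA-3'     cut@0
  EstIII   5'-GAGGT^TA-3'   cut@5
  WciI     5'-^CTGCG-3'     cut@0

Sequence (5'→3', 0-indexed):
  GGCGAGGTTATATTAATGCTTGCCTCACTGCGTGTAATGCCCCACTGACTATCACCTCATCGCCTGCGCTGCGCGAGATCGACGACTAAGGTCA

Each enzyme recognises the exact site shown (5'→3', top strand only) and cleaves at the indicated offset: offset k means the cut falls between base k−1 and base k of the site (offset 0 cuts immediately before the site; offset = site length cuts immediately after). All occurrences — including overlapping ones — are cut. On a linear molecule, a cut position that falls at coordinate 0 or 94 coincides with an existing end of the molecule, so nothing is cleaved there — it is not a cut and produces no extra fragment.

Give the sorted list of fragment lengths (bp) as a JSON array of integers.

[3,5,5,6,6,8,8,8,9,16,20]

Site scan:
  FykVI GACTA/5: at [46, 83] ⇒ [51, 88]
  GruVI TAATGC/1: at [13, 34] ⇒ [14, 35]
  KluIII CCTCA/0: at [22, 54] ⇒ [22, 54]
  EstIII GAGGTTA/5: at [3] ⇒ [8]
  WciI CTGCG/0: at [27, 63, 68] ⇒ [27, 63, 68]

Pooled cuts: [8, 14, 22, 27, 35, 51, 54, 63, 68, 88]

Fragments:
  [0,8): 8 bp
  [8,14): 6 bp
  [14,22): 8 bp
  [22,27): 5 bp
  [27,35): 8 bp
  [35,51): 16 bp
  [51,54): 3 bp
  [54,63): 9 bp
  [63,68): 5 bp
  [68,88): 20 bp
  [88,94): 6 bp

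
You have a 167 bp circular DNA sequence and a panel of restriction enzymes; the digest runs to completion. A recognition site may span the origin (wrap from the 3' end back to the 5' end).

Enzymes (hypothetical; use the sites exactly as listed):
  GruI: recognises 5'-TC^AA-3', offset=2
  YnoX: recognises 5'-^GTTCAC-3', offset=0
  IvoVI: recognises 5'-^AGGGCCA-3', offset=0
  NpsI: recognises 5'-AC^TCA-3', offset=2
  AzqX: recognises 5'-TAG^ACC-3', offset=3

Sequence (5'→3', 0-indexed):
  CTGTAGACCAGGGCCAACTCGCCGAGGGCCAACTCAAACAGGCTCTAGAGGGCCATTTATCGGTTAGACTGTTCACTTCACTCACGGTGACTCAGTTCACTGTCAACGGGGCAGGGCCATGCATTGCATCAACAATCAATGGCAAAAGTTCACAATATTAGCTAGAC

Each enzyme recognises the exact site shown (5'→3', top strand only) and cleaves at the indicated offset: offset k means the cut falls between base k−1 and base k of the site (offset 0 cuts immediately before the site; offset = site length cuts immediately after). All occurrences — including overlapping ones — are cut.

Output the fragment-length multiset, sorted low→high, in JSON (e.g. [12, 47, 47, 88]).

Site scan:
  GruI (TCAA, off=2): starts [33, 102, 128, 135] → cuts [35, 104, 130, 137]
  YnoX (GTTCAC, off=0): starts [70, 94, 147] → cuts [70, 94, 147]
  IvoVI (AGGGCCA, off=0): starts [9, 24, 48, 112] → cuts [9, 24, 48, 112]
  NpsI (ACTCA, off=2): starts [31, 79, 89] → cuts [33, 81, 91]
  AzqX (TAGACC, off=3): starts [3, 162] → cuts [6, 165]

All cut coordinates (distinct, sorted): [6, 9, 24, 33, 35, 48, 70, 81, 91, 94, 104, 112, 130, 137, 147, 165]

Fragment lengths:
  6→9: 3 bp
  9→24: 15 bp
  24→33: 9 bp
  33→35: 2 bp
  35→48: 13 bp
  48→70: 22 bp
  70→81: 11 bp
  81→91: 10 bp
  91→94: 3 bp
  94→104: 10 bp
  104→112: 8 bp
  112→130: 18 bp
  130→137: 7 bp
  137→147: 10 bp
  147→165: 18 bp
  165→6 (wrap): 167-165+6 = 8 bp

[2,3,3,7,8,8,9,10,10,10,11,13,15,18,18,22]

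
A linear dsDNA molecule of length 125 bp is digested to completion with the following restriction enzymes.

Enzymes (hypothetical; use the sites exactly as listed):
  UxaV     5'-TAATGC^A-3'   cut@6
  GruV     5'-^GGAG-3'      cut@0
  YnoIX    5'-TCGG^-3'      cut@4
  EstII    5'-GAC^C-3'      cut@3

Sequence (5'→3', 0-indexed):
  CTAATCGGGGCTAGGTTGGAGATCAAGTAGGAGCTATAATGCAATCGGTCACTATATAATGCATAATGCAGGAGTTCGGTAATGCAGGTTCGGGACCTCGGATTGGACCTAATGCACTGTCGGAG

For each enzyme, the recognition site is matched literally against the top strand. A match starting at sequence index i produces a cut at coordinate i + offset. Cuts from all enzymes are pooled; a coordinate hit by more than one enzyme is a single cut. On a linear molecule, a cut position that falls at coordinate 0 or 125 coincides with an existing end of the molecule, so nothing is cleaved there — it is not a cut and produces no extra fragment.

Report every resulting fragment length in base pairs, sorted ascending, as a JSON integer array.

[1,2,2,3,5,6,6,6,7,7,7,8,8,9,9,12,13,14]

Site scan:
  UxaV TAATGCA/6: at [36, 56, 63, 79, 109] ⇒ [42, 62, 69, 85, 115]
  GruV GGAG/0: at [17, 29, 70, 121] ⇒ [17, 29, 70, 121]
  YnoIX TCGG/4: at [4, 44, 75, 89, 97, 119] ⇒ [8, 48, 79, 93, 101, 123]
  EstII GACC/3: at [93, 105] ⇒ [96, 108]

Pooled cuts: [8, 17, 29, 42, 48, 62, 69, 70, 79, 85, 93, 96, 101, 108, 115, 121, 123]

Fragment lengths:
  [0,8): 8 bp
  [8,17): 9 bp
  [17,29): 12 bp
  [29,42): 13 bp
  [42,48): 6 bp
  [48,62): 14 bp
  [62,69): 7 bp
  [69,70): 1 bp
  [70,79): 9 bp
  [79,85): 6 bp
  [85,93): 8 bp
  [93,96): 3 bp
  [96,101): 5 bp
  [101,108): 7 bp
  [108,115): 7 bp
  [115,121): 6 bp
  [121,123): 2 bp
  [123,125): 2 bp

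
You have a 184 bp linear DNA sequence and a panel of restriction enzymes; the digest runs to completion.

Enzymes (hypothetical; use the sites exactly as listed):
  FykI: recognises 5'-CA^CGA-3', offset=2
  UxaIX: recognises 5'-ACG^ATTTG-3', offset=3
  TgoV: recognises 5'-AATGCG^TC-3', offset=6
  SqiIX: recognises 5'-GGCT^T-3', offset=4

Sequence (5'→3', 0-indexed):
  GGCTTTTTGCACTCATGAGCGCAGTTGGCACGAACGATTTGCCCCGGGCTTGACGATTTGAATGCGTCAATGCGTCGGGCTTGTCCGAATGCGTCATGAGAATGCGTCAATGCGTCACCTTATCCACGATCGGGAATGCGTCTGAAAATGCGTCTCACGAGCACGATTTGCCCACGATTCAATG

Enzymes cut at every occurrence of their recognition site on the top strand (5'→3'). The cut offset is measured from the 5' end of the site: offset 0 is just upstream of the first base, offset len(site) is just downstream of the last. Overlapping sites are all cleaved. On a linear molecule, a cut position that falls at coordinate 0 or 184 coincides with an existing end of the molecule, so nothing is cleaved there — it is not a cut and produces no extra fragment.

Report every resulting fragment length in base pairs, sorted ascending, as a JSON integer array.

[2,4,5,5,6,6,7,8,8,9,10,11,12,12,12,13,14,14,26]

Scan for sites:
  FykI (CACGA, off=2): starts [28, 124, 155, 161, 172] → cuts [30, 126, 157, 163, 174]
  UxaIX (ACGATTTG, off=3): starts [33, 52, 162] → cuts [36, 55, 165]
  TgoV (AATGCGTC, off=6): starts [60, 68, 87, 100, 108, 134, 146] → cuts [66, 74, 93, 106, 114, 140, 152]
  SqiIX (GGCTT, off=4): starts [0, 46, 77] → cuts [4, 50, 81]

Pooled cuts: [4, 30, 36, 50, 55, 66, 74, 81, 93, 106, 114, 126, 140, 152, 157, 163, 165, 174]

Fragments:
  [0,4): 4 bp
  [4,30): 26 bp
  [30,36): 6 bp
  [36,50): 14 bp
  [50,55): 5 bp
  [55,66): 11 bp
  [66,74): 8 bp
  [74,81): 7 bp
  [81,93): 12 bp
  [93,106): 13 bp
  [106,114): 8 bp
  [114,126): 12 bp
  [126,140): 14 bp
  [140,152): 12 bp
  [152,157): 5 bp
  [157,163): 6 bp
  [163,165): 2 bp
  [165,174): 9 bp
  [174,184): 10 bp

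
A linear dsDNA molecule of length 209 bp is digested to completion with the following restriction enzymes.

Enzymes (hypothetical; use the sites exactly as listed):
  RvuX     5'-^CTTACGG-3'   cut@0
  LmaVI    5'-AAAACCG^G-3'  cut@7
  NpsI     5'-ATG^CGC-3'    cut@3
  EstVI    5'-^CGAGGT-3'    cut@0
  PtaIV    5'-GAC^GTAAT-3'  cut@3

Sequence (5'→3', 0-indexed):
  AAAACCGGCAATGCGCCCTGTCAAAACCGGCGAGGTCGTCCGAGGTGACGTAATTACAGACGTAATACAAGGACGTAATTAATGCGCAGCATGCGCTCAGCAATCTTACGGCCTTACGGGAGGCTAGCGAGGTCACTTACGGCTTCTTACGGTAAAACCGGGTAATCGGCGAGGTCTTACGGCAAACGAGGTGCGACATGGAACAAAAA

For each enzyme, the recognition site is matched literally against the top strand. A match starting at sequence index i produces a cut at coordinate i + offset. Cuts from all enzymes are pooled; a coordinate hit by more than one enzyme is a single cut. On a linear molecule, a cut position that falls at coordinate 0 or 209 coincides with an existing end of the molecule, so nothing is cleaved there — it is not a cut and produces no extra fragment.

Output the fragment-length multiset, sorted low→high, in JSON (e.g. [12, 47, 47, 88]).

[1,6,6,7,8,8,9,9,9,10,10,10,11,11,12,13,15,15,16,23]

Per-enzyme occurrences:
  RvuX (CTTACGG, off=0): starts [104, 112, 135, 145, 175] → cuts [104, 112, 135, 145, 175]
  LmaVI (AAAACCGG, off=7): starts [0, 22, 153] → cuts [7, 29, 160]
  NpsI (ATGCGC, off=3): starts [10, 81, 90] → cuts [13, 84, 93]
  EstVI (CGAGGT, off=0): starts [30, 40, 127, 169, 186] → cuts [30, 40, 127, 169, 186]
  PtaIV (GACGTAAT, off=3): starts [46, 58, 71] → cuts [49, 61, 74]

All cut coordinates (distinct, sorted): [7, 13, 29, 30, 40, 49, 61, 74, 84, 93, 104, 112, 127, 135, 145, 160, 169, 175, 186]

Fragment lengths:
  [0,7): 7 bp
  [7,13): 6 bp
  [13,29): 16 bp
  [29,30): 1 bp
  [30,40): 10 bp
  [40,49): 9 bp
  [49,61): 12 bp
  [61,74): 13 bp
  [74,84): 10 bp
  [84,93): 9 bp
  [93,104): 11 bp
  [104,112): 8 bp
  [112,127): 15 bp
  [127,135): 8 bp
  [135,145): 10 bp
  [145,160): 15 bp
  [160,169): 9 bp
  [169,175): 6 bp
  [175,186): 11 bp
  [186,209): 23 bp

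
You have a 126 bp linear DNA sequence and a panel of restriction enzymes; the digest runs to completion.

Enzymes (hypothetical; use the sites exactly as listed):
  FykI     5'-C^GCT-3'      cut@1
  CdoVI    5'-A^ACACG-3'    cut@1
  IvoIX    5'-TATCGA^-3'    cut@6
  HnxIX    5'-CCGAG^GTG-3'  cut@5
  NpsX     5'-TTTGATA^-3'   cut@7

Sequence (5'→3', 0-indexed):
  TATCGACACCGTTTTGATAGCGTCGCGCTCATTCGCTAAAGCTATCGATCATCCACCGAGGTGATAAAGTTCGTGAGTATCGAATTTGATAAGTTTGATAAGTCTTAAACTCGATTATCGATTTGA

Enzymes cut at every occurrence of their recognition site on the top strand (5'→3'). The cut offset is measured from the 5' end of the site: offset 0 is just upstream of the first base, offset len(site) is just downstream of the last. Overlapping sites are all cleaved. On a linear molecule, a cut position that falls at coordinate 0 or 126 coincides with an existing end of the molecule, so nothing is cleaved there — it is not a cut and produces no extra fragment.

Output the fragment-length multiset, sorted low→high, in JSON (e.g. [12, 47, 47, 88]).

Site scan:
  FykI (CGCT, off=1): starts [25, 33] → cuts [26, 34]
  CdoVI (AACACG, off=1): no sites
  IvoIX (TATCGA, off=6): starts [0, 42, 77, 115] → cuts [6, 48, 83, 121]
  HnxIX (CCGAGGTG, off=5): starts [55] → cuts [60]
  NpsX (TTTGATA, off=7): starts [12, 84, 93] → cuts [19, 91, 100]

All cut coordinates (distinct, sorted): [6, 19, 26, 34, 48, 60, 83, 91, 100, 121]

Fragments:
  [0,6): 6 bp
  [6,19): 13 bp
  [19,26): 7 bp
  [26,34): 8 bp
  [34,48): 14 bp
  [48,60): 12 bp
  [60,83): 23 bp
  [83,91): 8 bp
  [91,100): 9 bp
  [100,121): 21 bp
  [121,126): 5 bp

[5,6,7,8,8,9,12,13,14,21,23]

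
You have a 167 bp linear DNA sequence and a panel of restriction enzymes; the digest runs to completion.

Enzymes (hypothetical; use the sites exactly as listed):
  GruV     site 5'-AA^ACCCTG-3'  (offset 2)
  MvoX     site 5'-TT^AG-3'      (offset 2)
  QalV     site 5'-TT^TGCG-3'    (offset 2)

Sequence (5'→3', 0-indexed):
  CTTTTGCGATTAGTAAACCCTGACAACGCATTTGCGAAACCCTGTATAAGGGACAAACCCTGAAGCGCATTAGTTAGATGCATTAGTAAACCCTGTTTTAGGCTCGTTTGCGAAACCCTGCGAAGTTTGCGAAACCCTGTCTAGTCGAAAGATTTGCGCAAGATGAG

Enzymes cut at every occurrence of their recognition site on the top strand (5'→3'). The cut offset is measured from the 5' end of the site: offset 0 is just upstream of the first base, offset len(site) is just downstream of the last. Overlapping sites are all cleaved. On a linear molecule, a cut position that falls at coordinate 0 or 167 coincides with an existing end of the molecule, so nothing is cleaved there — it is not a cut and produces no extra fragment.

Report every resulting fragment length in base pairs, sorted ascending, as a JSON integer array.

[4,4,5,5,6,6,6,7,9,9,10,13,13,15,16,18,21]

Per-enzyme occurrences:
  GruV (AAACCCTG, off=2): starts [14, 36, 54, 87, 112, 131] → cuts [16, 38, 56, 89, 114, 133]
  MvoX (TTAG, off=2): starts [9, 69, 73, 82, 97] → cuts [11, 71, 75, 84, 99]
  QalV (TTTGCG, off=2): starts [2, 30, 106, 125, 152] → cuts [4, 32, 108, 127, 154]

Pooled cuts: [4, 11, 16, 32, 38, 56, 71, 75, 84, 89, 99, 108, 114, 127, 133, 154]

Fragment lengths:
  [0,4): 4 bp
  [4,11): 7 bp
  [11,16): 5 bp
  [16,32): 16 bp
  [32,38): 6 bp
  [38,56): 18 bp
  [56,71): 15 bp
  [71,75): 4 bp
  [75,84): 9 bp
  [84,89): 5 bp
  [89,99): 10 bp
  [99,108): 9 bp
  [108,114): 6 bp
  [114,127): 13 bp
  [127,133): 6 bp
  [133,154): 21 bp
  [154,167): 13 bp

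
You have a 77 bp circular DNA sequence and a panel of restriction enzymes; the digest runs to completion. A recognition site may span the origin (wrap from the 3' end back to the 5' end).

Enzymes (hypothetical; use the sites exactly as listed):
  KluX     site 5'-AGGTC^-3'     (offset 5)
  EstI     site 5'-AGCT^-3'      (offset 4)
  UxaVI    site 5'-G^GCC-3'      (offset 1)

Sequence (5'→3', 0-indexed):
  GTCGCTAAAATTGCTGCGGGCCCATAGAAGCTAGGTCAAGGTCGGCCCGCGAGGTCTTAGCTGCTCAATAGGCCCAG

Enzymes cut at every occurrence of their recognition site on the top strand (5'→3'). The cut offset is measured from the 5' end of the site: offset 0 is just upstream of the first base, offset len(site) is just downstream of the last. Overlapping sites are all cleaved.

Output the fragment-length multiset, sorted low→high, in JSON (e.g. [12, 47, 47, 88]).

[1,5,6,6,9,9,12,13,16]

Scan for sites:
  KluX AGGTC/5: at [32, 38, 51, 75] ⇒ [3, 37, 43, 56]
  EstI AGCT/4: at [28, 58] ⇒ [32, 62]
  UxaVI GGCC/1: at [18, 43, 70] ⇒ [19, 44, 71]

Pooled cuts: [3, 19, 32, 37, 43, 44, 56, 62, 71]

Fragments:
  3→19: 16 bp
  19→32: 13 bp
  32→37: 5 bp
  37→43: 6 bp
  43→44: 1 bp
  44→56: 12 bp
  56→62: 6 bp
  62→71: 9 bp
  71→3 (wrap): 77-71+3 = 9 bp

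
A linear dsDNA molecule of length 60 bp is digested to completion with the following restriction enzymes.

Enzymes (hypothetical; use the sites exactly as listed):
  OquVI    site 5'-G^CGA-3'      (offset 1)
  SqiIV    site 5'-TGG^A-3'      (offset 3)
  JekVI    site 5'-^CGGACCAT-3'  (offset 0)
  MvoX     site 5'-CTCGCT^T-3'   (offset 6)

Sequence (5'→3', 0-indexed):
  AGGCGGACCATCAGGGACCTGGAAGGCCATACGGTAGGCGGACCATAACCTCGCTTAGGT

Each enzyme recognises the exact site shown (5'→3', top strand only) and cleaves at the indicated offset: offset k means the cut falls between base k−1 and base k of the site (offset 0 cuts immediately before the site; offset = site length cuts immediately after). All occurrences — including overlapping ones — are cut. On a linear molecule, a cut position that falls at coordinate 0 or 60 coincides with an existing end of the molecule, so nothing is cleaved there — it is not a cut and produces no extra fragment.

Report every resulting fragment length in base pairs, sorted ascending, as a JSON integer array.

Per-enzyme occurrences:
  OquVI (GCGA, off=1): no sites
  SqiIV TGGA/3: at [19] ⇒ [22]
  JekVI CGGACCAT/0: at [3, 38] ⇒ [3, 38]
  MvoX CTCGCTT/6: at [49] ⇒ [55]

Pooled cuts: [3, 22, 38, 55]

Fragments:
  [0,3): 3 bp
  [3,22): 19 bp
  [22,38): 16 bp
  [38,55): 17 bp
  [55,60): 5 bp

[3,5,16,17,19]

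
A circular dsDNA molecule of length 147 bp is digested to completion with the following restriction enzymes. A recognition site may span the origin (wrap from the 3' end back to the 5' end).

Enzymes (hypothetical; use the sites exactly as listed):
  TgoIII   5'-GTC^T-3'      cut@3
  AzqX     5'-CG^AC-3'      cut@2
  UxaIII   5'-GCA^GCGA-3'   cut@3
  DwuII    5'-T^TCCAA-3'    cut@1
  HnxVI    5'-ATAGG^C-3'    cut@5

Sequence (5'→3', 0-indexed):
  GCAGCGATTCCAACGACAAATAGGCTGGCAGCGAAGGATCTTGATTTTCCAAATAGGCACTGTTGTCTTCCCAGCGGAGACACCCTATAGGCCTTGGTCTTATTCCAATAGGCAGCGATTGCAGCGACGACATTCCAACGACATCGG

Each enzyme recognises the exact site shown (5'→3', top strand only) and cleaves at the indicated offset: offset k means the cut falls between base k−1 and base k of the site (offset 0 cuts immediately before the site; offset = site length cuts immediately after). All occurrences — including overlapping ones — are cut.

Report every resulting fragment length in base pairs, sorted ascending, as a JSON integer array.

Per-enzyme occurrences:
  TgoIII (GTCT, off=3): starts [64, 96] → cuts [67, 99]
  AzqX (CGAC, off=2): starts [13, 124, 127, 138] → cuts [15, 126, 129, 140]
  UxaIII (GCAGCGA, off=3): starts [0, 27, 111, 120] → cuts [3, 30, 114, 123]
  DwuII (TTCCAA, off=1): starts [7, 46, 102, 132] → cuts [8, 47, 103, 133]
  HnxVI (ATAGGC, off=5): starts [19, 52, 86, 107] → cuts [24, 57, 91, 112]

Pooled cuts: [3, 8, 15, 24, 30, 47, 57, 67, 91, 99, 103, 112, 114, 123, 126, 129, 133, 140]

Fragment lengths:
  3→8: 5 bp
  8→15: 7 bp
  15→24: 9 bp
  24→30: 6 bp
  30→47: 17 bp
  47→57: 10 bp
  57→67: 10 bp
  67→91: 24 bp
  91→99: 8 bp
  99→103: 4 bp
  103→112: 9 bp
  112→114: 2 bp
  114→123: 9 bp
  123→126: 3 bp
  126→129: 3 bp
  129→133: 4 bp
  133→140: 7 bp
  140→3 (wrap): 147-140+3 = 10 bp

[2,3,3,4,4,5,6,7,7,8,9,9,9,10,10,10,17,24]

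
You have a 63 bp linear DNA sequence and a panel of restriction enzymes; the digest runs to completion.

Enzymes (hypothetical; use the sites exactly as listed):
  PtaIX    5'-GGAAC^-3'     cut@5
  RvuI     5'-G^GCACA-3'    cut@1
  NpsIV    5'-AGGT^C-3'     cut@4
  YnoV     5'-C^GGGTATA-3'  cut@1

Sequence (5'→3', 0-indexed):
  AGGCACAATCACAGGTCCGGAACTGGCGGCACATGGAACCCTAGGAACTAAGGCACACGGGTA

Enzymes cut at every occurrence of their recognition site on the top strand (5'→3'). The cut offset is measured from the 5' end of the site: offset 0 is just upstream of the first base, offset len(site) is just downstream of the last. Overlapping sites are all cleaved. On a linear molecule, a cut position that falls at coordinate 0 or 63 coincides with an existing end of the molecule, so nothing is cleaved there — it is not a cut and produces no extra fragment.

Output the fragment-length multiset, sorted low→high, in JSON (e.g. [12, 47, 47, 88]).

[2,4,5,7,9,11,11,14]

Site scan:
  PtaIX (GGAAC, off=5): starts [18, 34, 43] → cuts [23, 39, 48]
  RvuI (GGCACA, off=1): starts [1, 27, 51] → cuts [2, 28, 52]
  NpsIV (AGGTC, off=4): starts [12] → cuts [16]
  YnoV (CGGGTATA, off=1): no sites

All cut coordinates (distinct, sorted): [2, 16, 23, 28, 39, 48, 52]

Fragment lengths:
  [0,2): 2 bp
  [2,16): 14 bp
  [16,23): 7 bp
  [23,28): 5 bp
  [28,39): 11 bp
  [39,48): 9 bp
  [48,52): 4 bp
  [52,63): 11 bp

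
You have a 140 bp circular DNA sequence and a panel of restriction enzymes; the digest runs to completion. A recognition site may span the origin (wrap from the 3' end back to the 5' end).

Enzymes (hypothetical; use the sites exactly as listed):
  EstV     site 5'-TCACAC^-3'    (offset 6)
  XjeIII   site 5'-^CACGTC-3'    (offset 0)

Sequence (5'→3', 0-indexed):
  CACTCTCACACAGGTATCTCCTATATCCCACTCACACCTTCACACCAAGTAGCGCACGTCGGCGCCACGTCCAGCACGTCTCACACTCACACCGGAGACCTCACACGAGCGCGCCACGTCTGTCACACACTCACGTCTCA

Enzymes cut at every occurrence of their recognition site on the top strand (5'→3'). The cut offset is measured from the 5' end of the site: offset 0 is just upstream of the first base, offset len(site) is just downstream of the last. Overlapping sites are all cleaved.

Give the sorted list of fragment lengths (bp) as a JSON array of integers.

Per-enzyme occurrences:
  EstV TCACAC/6: at [5, 31, 39, 80, 86, 100, 122, 137] ⇒ [3, 11, 37, 45, 86, 92, 106, 128]
  XjeIII CACGTC/0: at [54, 65, 74, 114, 131] ⇒ [54, 65, 74, 114, 131]

All cut coordinates (distinct, sorted): [3, 11, 37, 45, 54, 65, 74, 86, 92, 106, 114, 128, 131]

Fragments:
  3→11: 8 bp
  11→37: 26 bp
  37→45: 8 bp
  45→54: 9 bp
  54→65: 11 bp
  65→74: 9 bp
  74→86: 12 bp
  86→92: 6 bp
  92→106: 14 bp
  106→114: 8 bp
  114→128: 14 bp
  128→131: 3 bp
  131→3 (wrap): 140-131+3 = 12 bp

[3,6,8,8,8,9,9,11,12,12,14,14,26]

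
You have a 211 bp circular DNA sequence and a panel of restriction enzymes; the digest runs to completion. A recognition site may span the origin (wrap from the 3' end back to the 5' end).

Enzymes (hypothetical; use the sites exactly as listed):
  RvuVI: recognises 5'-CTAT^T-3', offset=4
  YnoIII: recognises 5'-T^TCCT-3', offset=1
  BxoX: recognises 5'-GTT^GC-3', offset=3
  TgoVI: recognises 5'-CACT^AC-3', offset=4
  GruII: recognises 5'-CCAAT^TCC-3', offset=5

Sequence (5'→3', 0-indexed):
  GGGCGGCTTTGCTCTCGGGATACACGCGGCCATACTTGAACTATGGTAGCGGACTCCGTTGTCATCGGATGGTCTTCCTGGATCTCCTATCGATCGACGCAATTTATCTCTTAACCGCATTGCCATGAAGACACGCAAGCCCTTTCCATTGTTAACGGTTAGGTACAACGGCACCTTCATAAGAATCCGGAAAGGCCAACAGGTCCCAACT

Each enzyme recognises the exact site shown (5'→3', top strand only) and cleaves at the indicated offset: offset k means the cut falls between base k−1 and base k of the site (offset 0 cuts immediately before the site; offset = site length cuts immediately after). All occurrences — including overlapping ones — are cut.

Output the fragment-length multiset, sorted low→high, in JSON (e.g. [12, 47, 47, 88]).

Per-enzyme occurrences:
  RvuVI (CTATT, off=4): no sites
  YnoIII (TTCCT, off=1): starts [74] → cuts [75]
  BxoX (GTTGC, off=3): no sites
  TgoVI (CACTAC, off=4): no sites
  GruII (CCAATTCC, off=5): no sites

All cut coordinates (distinct, sorted): [75]

Fragments:
  75→75 (wrap): 211-75+75 = 211 bp

[211]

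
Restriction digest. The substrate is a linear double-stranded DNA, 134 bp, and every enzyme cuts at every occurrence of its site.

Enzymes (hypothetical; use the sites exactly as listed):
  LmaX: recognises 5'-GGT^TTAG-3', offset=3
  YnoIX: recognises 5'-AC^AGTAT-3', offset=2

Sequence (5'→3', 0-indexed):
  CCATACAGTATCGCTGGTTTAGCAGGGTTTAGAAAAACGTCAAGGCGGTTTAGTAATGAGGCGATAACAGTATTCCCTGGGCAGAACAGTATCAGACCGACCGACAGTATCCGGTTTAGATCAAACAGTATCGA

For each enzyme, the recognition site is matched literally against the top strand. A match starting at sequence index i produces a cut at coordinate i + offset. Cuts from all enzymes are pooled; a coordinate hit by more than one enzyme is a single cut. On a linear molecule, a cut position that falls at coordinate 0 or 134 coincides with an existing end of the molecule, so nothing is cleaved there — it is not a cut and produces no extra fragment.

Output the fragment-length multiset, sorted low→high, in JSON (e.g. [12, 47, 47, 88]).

[6,8,10,10,11,12,18,19,19,21]

Site scan:
  LmaX (GGTTTAG, off=3): starts [15, 25, 46, 112] → cuts [18, 28, 49, 115]
  YnoIX (ACAGTAT, off=2): starts [4, 66, 85, 103, 124] → cuts [6, 68, 87, 105, 126]

All cut coordinates (distinct, sorted): [6, 18, 28, 49, 68, 87, 105, 115, 126]

Fragment lengths:
  [0,6): 6 bp
  [6,18): 12 bp
  [18,28): 10 bp
  [28,49): 21 bp
  [49,68): 19 bp
  [68,87): 19 bp
  [87,105): 18 bp
  [105,115): 10 bp
  [115,126): 11 bp
  [126,134): 8 bp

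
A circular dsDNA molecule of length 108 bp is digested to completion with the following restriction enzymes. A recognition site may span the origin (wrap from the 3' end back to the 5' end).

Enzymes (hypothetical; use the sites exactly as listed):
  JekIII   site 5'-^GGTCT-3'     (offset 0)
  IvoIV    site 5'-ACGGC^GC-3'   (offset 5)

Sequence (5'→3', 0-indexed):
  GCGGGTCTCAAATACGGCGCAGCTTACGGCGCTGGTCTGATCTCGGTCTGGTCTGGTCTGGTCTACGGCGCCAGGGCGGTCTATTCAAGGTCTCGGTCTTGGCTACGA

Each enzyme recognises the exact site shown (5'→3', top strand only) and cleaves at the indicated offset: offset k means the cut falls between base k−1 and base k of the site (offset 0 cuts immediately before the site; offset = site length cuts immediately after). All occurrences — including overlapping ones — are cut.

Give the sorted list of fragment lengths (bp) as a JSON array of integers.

[3,5,5,5,6,8,10,11,11,12,15,17]

Scan for sites:
  JekIII GGTCT/0: at [3, 33, 44, 49, 54, 59, 77, 88, 94] ⇒ [3, 33, 44, 49, 54, 59, 77, 88, 94]
  IvoIV ACGGCGC/5: at [13, 25, 64] ⇒ [18, 30, 69]

Pooled cuts: [3, 18, 30, 33, 44, 49, 54, 59, 69, 77, 88, 94]

Fragment lengths:
  3→18: 15 bp
  18→30: 12 bp
  30→33: 3 bp
  33→44: 11 bp
  44→49: 5 bp
  49→54: 5 bp
  54→59: 5 bp
  59→69: 10 bp
  69→77: 8 bp
  77→88: 11 bp
  88→94: 6 bp
  94→3 (wrap): 108-94+3 = 17 bp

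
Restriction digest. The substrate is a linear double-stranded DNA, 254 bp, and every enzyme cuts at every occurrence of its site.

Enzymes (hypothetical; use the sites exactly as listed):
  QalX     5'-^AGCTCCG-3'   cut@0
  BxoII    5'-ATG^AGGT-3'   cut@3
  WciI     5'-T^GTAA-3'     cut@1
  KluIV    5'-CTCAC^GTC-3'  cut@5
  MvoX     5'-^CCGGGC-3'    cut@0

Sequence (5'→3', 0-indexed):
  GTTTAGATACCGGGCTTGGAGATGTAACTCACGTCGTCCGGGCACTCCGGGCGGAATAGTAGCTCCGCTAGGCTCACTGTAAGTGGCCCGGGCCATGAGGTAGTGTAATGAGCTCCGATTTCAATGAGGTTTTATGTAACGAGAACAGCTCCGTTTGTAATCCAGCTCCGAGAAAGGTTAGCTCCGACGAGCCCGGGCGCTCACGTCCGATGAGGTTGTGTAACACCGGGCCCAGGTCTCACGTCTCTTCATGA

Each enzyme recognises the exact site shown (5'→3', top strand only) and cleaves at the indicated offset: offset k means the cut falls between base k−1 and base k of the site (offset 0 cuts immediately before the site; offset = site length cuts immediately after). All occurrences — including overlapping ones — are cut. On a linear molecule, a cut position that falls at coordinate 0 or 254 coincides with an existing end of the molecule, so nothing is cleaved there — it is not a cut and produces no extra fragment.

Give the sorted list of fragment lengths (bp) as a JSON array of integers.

Site scan:
  QalX AGCTCCG/0: at [60, 110, 146, 163, 179] ⇒ [60, 110, 146, 163, 179]
  BxoII ATGAGGT/3: at [94, 123, 209] ⇒ [97, 126, 212]
  WciI TGTAA/1: at [22, 77, 103, 134, 155, 218] ⇒ [23, 78, 104, 135, 156, 219]
  KluIV CTCACGTC/5: at [27, 199, 237] ⇒ [32, 204, 242]
  MvoX CCGGGC/0: at [9, 37, 46, 87, 192, 225] ⇒ [9, 37, 46, 87, 192, 225]

Pooled cuts: [9, 23, 32, 37, 46, 60, 78, 87, 97, 104, 110, 126, 135, 146, 156, 163, 179, 192, 204, 212, 219, 225, 242]

Fragments:
  [0,9): 9 bp
  [9,23): 14 bp
  [23,32): 9 bp
  [32,37): 5 bp
  [37,46): 9 bp
  [46,60): 14 bp
  [60,78): 18 bp
  [78,87): 9 bp
  [87,97): 10 bp
  [97,104): 7 bp
  [104,110): 6 bp
  [110,126): 16 bp
  [126,135): 9 bp
  [135,146): 11 bp
  [146,156): 10 bp
  [156,163): 7 bp
  [163,179): 16 bp
  [179,192): 13 bp
  [192,204): 12 bp
  [204,212): 8 bp
  [212,219): 7 bp
  [219,225): 6 bp
  [225,242): 17 bp
  [242,254): 12 bp

[5,6,6,7,7,7,8,9,9,9,9,9,10,10,11,12,12,13,14,14,16,16,17,18]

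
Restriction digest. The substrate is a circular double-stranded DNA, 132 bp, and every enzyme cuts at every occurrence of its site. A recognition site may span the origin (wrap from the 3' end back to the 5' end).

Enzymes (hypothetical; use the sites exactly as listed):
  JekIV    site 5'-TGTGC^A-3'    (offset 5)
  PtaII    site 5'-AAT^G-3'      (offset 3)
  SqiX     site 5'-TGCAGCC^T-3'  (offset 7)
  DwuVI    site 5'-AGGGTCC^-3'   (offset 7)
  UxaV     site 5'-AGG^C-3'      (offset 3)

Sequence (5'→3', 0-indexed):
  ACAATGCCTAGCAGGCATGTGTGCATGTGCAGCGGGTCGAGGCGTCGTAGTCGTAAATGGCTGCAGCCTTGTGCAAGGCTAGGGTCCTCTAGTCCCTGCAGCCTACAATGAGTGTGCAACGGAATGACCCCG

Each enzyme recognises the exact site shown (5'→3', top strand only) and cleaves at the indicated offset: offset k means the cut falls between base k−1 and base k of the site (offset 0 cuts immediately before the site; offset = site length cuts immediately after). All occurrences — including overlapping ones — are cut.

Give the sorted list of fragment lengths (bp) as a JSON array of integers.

Per-enzyme occurrences:
  JekIV TGTGCA/5: at [19, 25, 69, 112] ⇒ [24, 30, 74, 117]
  PtaII AATG/3: at [2, 55, 106, 122] ⇒ [5, 58, 109, 125]
  SqiX TGCAGCCT/7: at [61, 96] ⇒ [68, 103]
  DwuVI AGGGTCC/7: at [80] ⇒ [87]
  UxaV AGGC/3: at [12, 39, 75] ⇒ [15, 42, 78]

Pooled cuts: [5, 15, 24, 30, 42, 58, 68, 74, 78, 87, 103, 109, 117, 125]

Fragment lengths:
  5→15: 10 bp
  15→24: 9 bp
  24→30: 6 bp
  30→42: 12 bp
  42→58: 16 bp
  58→68: 10 bp
  68→74: 6 bp
  74→78: 4 bp
  78→87: 9 bp
  87→103: 16 bp
  103→109: 6 bp
  109→117: 8 bp
  117→125: 8 bp
  125→5 (wrap): 132-125+5 = 12 bp

[4,6,6,6,8,8,9,9,10,10,12,12,16,16]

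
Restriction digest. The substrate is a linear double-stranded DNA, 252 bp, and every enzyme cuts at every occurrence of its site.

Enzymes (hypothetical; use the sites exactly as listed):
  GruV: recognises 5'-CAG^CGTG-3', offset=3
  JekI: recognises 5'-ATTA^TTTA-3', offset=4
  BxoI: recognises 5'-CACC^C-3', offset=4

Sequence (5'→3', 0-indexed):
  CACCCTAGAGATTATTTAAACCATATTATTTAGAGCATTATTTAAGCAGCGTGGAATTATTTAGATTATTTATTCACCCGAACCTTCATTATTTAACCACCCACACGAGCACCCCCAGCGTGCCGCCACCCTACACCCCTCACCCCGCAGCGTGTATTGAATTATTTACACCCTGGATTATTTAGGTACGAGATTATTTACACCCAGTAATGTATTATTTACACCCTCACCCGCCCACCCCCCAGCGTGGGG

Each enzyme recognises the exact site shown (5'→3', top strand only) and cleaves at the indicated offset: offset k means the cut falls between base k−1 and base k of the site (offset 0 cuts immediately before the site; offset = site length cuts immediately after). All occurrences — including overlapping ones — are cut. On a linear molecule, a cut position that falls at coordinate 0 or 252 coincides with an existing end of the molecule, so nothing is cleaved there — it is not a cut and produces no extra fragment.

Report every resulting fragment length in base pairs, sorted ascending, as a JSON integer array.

[4,5,6,6,6,7,7,7,8,8,8,8,8,9,9,10,10,10,10,12,12,12,13,13,14,14,16]

Site scan:
  GruV (CAGCGTG, off=3): starts [46, 115, 147, 242] → cuts [49, 118, 150, 245]
  JekI (ATTATTTA, off=4): starts [10, 24, 36, 55, 64, 87, 160, 176, 192, 213] → cuts [14, 28, 40, 59, 68, 91, 164, 180, 196, 217]
  BxoI (CACCC, off=4): starts [0, 74, 97, 109, 126, 133, 140, 168, 200, 221, 227, 235] → cuts [4, 78, 101, 113, 130, 137, 144, 172, 204, 225, 231, 239]

Pooled cuts: [4, 14, 28, 40, 49, 59, 68, 78, 91, 101, 113, 118, 130, 137, 144, 150, 164, 172, 180, 196, 204, 217, 225, 231, 239, 245]

Fragments:
  [0,4): 4 bp
  [4,14): 10 bp
  [14,28): 14 bp
  [28,40): 12 bp
  [40,49): 9 bp
  [49,59): 10 bp
  [59,68): 9 bp
  [68,78): 10 bp
  [78,91): 13 bp
  [91,101): 10 bp
  [101,113): 12 bp
  [113,118): 5 bp
  [118,130): 12 bp
  [130,137): 7 bp
  [137,144): 7 bp
  [144,150): 6 bp
  [150,164): 14 bp
  [164,172): 8 bp
  [172,180): 8 bp
  [180,196): 16 bp
  [196,204): 8 bp
  [204,217): 13 bp
  [217,225): 8 bp
  [225,231): 6 bp
  [231,239): 8 bp
  [239,245): 6 bp
  [245,252): 7 bp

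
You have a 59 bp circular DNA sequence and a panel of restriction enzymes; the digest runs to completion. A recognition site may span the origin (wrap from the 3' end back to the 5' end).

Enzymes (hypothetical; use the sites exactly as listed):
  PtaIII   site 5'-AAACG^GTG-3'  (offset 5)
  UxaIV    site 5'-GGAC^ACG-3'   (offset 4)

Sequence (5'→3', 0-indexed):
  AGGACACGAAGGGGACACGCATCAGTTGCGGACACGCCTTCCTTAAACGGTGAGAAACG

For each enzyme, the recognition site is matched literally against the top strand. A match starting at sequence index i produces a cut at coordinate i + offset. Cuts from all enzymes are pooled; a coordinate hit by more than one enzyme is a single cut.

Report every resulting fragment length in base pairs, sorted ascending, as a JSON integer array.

Scan for sites:
  PtaIII AAACGGTG/5: at [44] ⇒ [49]
  UxaIV GGACACG/4: at [1, 12, 29] ⇒ [5, 16, 33]

All cut coordinates (distinct, sorted): [5, 16, 33, 49]

Fragment lengths:
  5→16: 11 bp
  16→33: 17 bp
  33→49: 16 bp
  49→5 (wrap): 59-49+5 = 15 bp

[11,15,16,17]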